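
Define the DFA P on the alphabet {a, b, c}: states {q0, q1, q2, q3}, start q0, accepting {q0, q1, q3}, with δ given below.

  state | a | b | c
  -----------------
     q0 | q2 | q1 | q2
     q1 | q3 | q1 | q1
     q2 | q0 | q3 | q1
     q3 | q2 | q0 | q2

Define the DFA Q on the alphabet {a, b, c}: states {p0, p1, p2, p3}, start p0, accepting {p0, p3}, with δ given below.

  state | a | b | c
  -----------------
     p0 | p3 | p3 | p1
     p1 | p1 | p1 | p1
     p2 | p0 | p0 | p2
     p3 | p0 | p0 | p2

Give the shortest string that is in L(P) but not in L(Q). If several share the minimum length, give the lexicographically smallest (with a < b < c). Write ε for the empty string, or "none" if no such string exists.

The string ac is accepted by P but not by Q.
No shorter string lies in the difference, and ac is the lexicographically first length-2 string in L(P) \ L(Q).

ac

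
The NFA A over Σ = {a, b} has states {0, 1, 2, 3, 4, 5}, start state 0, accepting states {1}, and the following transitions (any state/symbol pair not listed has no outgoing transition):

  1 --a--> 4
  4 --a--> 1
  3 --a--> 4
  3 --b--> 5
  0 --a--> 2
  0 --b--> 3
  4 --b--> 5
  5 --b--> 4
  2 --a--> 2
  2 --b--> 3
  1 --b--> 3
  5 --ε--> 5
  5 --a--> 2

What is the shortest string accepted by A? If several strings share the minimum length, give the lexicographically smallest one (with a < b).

A breadth-first search from 0 reaches an accepting state first via the path 0 → 3 → 4 → 1 on input baa.
No string of length < 3 is accepted (BFS exhausts all shorter strings without reaching an accepting state), and baa is the lexicographically least accepting string of length 3.

baa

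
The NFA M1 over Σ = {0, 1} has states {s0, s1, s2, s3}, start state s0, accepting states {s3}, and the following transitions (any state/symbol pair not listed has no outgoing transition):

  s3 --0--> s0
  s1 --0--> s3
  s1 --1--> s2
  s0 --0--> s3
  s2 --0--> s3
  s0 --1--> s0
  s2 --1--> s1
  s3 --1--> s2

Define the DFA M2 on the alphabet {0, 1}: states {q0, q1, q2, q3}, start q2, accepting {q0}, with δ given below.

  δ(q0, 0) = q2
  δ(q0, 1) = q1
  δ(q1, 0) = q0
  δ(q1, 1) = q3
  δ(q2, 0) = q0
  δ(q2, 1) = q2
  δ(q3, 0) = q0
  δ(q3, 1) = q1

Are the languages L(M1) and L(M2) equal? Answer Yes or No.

Yes

Exploring the product automaton M1 × M2 from the start pair (s0, q2), following both machines on each input symbol, reaches 4 state pairs: (s0, q2), (s3, q0), (s2, q1), (s1, q3).
M1 accepts in {s3} and M2 accepts in {q0}. In every reachable pair the two components are either both accepting — (s3, q0) — or both non-accepting, so no string is accepted by exactly one of the machines: L(M1) \ L(M2) and L(M2) \ L(M1) are both empty.
Hence every string is accepted by M1 iff it is accepted by M2, and the two languages coincide.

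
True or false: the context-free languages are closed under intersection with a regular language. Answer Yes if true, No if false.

Yes

Run a PDA for the context-free language and a DFA for the regular one in parallel (product of finite controls, the PDA's stack unchanged, the DFA advancing only on input moves); the product PDA accepts exactly the intersection. (Intersection of two CFLs, by contrast, can fail to be context-free.)
So the context-free languages are closed under intersection with a regular language.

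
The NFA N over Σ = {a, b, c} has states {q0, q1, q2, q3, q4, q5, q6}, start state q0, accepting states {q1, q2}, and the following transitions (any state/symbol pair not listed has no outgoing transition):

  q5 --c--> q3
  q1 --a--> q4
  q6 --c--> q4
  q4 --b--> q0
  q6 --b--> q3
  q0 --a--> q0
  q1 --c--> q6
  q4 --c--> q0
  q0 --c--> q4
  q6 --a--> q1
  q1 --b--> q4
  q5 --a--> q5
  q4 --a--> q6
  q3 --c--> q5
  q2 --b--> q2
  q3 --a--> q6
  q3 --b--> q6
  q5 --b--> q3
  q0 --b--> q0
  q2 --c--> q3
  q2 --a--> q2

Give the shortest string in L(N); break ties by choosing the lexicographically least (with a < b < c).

A breadth-first search from q0 reaches an accepting state first via the path q0 → q4 → q6 → q1 on input caa.
No string of length < 3 is accepted (BFS exhausts all shorter strings without reaching an accepting state), and caa is the lexicographically least accepting string of length 3.

caa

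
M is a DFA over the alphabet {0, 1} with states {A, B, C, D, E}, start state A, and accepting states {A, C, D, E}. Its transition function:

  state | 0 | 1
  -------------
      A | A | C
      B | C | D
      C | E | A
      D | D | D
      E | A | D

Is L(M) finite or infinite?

infinite

State A is reachable from the start and can reach an accepting state, and it lies on the cycle A → A.
Traversing that cycle any number of times yields accepted strings of unbounded length, so the language is infinite.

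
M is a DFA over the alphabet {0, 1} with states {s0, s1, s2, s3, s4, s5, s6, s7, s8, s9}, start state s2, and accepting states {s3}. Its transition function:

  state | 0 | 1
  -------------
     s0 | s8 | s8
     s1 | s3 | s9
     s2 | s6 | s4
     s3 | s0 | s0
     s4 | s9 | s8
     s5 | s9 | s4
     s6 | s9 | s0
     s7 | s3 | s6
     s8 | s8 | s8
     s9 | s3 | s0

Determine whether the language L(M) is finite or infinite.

finite

The useful states (reachable from s2 and able to reach an accepting state) are {s2, s3, s4, s6, s9}.
Restricted to these states the transition graph has no cycle, so every accepting path has bounded length and L is finite.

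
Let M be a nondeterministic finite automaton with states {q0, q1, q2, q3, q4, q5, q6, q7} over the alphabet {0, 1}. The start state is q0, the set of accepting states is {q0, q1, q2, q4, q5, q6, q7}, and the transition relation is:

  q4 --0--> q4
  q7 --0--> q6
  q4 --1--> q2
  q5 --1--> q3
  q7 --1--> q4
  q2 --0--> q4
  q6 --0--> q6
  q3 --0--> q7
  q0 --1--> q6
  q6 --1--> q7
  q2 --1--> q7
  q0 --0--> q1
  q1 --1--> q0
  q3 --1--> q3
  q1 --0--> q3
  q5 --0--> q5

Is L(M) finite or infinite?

State q0 is reachable from the start and can reach an accepting state, and it lies on the cycle q0 → q1 → q0.
Traversing that cycle any number of times yields accepted strings of unbounded length, so the language is infinite.

infinite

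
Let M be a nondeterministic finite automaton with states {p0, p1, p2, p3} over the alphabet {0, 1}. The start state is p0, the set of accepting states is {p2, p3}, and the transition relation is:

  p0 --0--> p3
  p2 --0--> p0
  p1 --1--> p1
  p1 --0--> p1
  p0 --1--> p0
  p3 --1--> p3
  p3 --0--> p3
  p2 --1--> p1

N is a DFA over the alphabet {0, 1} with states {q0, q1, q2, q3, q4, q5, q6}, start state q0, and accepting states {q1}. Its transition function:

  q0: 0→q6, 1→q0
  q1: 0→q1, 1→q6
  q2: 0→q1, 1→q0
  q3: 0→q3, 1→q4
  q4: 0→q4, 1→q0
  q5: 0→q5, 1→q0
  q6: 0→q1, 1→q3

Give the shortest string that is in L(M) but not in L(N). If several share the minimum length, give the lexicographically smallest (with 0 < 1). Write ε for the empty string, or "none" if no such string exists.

0

The string 0 is accepted by M but not by N.
No shorter string lies in the difference, and 0 is the lexicographically first length-1 string in L(M) \ L(N).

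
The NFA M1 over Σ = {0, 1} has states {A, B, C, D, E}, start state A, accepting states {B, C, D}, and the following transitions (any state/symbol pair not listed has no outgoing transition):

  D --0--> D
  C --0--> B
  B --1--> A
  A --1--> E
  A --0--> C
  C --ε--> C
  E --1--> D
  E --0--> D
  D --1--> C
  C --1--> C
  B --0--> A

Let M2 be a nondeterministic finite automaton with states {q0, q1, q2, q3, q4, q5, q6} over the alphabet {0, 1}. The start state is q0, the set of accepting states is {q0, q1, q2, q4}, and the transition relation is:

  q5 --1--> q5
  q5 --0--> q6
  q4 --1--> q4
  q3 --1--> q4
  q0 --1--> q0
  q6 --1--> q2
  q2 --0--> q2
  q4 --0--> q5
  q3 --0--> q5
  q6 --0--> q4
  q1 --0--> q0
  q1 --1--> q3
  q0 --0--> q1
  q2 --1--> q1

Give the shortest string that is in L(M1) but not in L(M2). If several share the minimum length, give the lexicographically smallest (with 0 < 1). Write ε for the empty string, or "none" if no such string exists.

01

The string 01 is accepted by M1 but not by M2.
No shorter string lies in the difference, and 01 is the lexicographically first length-2 string in L(M1) \ L(M2).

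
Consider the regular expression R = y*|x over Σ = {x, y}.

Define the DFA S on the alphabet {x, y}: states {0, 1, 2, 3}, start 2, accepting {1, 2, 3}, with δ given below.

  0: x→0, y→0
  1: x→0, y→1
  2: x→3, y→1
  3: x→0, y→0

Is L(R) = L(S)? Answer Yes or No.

Converting the expression R to a DFA (subset construction, then merging equivalent states) gives the minimal DFA with states {r0, r1, r2, r3}, start state r0, accepting states {r0, r1, r2} and transitions r0: x→r1, y→r2; r1: x→r3, y→r3; r2: x→r3, y→r2; r3: x→r3, y→r3.
Exploring the product automaton R × S from the start pair (r0, 2), following both machines on each input symbol, reaches 4 state pairs: (r0, 2), (r1, 3), (r2, 1), (r3, 0).
R accepts in {r0, r1, r2} and S accepts in {1, 2, 3}. In every reachable pair the two components are either both accepting — (r0, 2), (r1, 3), (r2, 1) — or both non-accepting, so no string is accepted by exactly one of the machines: L(R) \ L(S) and L(S) \ L(R) are both empty.
Hence every string is accepted by R iff it is accepted by S, and the two languages coincide.

Yes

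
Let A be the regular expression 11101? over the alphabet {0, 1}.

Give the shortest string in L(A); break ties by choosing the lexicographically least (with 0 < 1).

By inspection of the expression, no string of length less than 4 matches, and 1110 is the lexicographically first match of length 4.

1110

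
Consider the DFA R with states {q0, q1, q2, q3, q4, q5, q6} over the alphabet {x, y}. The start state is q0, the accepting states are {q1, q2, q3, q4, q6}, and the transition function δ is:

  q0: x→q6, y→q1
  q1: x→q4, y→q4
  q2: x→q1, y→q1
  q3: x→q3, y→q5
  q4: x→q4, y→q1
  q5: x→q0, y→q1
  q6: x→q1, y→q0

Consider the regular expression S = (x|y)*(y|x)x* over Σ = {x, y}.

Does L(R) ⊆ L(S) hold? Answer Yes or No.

Yes

Converting the expression S to a DFA (subset construction, then merging equivalent states) gives the minimal DFA with states {s0, s1}, start state s0, accepting states {s1} and transitions s0: x→s1, y→s1; s1: x→s1, y→s1.
Exploring the product automaton R × S from the start pair (q0, s0), following both machines on each input symbol, reaches 5 state pairs: (q0, s0), (q6, s1), (q1, s1), (q0, s1), (q4, s1).
R accepts in {q1, q2, q3, q4, q6} and S accepts in {s1}. The reachable pairs whose R-component is accepting are (q6, s1), (q1, s1), (q4, s1); in each of them the S-component is accepting too, so the product for L(R) \ L(S) (R-component accepting, S-component rejecting) has no reachable accepting pair and the difference is empty.
Hence every string in L(R) is also in L(S).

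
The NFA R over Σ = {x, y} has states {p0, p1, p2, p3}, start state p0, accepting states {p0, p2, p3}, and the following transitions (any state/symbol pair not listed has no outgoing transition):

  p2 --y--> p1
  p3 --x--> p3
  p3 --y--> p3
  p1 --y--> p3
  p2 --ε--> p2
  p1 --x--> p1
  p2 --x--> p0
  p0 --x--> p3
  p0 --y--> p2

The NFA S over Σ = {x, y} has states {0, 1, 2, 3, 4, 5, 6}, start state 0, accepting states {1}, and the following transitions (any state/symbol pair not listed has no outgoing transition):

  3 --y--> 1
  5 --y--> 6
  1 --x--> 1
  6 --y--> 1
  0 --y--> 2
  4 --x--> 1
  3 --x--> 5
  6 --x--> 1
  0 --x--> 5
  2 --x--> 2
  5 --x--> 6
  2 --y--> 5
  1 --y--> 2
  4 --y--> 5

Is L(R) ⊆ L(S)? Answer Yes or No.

No

The empty string ε is in L(R) but not in L(S).
So L(R) ⊄ L(S).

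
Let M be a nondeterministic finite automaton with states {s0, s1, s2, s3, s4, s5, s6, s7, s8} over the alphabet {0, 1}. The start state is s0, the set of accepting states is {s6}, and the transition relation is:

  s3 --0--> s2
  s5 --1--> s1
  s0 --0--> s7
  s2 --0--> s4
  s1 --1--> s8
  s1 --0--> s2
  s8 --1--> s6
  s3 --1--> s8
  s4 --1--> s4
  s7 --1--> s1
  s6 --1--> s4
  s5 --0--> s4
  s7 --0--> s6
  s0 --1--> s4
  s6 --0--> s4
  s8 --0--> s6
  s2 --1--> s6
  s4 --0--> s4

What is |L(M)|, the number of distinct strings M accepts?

The useful subgraph on states {s0, s1, s2, s6, s7, s8} is acyclic, so L(M) is finite; the longest accepting path visits 5 useful states, giving maximum string length 4.
Counting accepting paths from s0 by length: 1 of length 2, 3 of length 4. Total 4.

4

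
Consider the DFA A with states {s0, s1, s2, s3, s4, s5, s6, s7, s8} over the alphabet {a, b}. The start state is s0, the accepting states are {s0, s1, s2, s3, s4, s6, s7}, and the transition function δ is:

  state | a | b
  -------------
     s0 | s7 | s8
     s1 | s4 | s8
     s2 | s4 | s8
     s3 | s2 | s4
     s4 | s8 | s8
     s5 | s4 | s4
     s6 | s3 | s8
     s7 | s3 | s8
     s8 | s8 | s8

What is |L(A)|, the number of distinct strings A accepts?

6

The useful subgraph on states {s0, s2, s3, s4, s7} is acyclic, so L(A) is finite; the longest accepting path visits 5 useful states, giving maximum string length 4.
Counting accepting paths from s0 by length: 1 of length 0, 1 of length 1, 1 of length 2, 2 of length 3, 1 of length 4. Total 6.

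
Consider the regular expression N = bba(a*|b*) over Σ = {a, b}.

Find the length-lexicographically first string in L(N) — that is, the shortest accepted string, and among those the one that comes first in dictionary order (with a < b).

By inspection of the expression, no string of length less than 3 matches, and bba is the lexicographically first match of length 3.

bba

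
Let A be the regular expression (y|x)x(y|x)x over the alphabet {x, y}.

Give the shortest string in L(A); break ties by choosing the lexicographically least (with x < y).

xxxx

By inspection of the expression, no string of length less than 4 matches, and xxxx is the lexicographically first match of length 4.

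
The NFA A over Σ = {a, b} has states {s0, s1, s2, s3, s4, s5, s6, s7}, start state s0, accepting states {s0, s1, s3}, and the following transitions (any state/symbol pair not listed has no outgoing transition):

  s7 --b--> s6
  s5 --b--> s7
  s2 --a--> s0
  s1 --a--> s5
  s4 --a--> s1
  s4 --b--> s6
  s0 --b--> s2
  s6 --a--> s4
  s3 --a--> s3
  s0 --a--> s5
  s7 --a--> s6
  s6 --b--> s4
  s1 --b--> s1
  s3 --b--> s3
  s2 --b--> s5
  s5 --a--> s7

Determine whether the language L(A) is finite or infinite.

State s0 is reachable from the start and can reach an accepting state, and it lies on the cycle s0 → s2 → s0.
Traversing that cycle any number of times yields accepted strings of unbounded length, so the language is infinite.

infinite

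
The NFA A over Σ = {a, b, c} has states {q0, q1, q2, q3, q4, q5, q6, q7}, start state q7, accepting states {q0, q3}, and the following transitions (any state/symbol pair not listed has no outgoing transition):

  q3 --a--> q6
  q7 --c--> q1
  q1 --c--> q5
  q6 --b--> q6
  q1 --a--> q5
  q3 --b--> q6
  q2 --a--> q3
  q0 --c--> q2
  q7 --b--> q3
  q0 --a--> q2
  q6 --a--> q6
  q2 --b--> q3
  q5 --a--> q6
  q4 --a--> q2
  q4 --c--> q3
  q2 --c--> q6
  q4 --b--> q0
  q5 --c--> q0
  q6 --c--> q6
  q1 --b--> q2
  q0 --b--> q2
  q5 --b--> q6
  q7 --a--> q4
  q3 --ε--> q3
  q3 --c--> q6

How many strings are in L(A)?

27

The useful subgraph on states {q0, q1, q2, q3, q4, q5, q7} is acyclic, so L(A) is finite; the longest accepting path visits 6 useful states, giving maximum string length 5.
Counting accepting paths from q7 by length: 1 of length 1, 2 of length 2, 6 of length 3, 6 of length 4, 12 of length 5. Total 27.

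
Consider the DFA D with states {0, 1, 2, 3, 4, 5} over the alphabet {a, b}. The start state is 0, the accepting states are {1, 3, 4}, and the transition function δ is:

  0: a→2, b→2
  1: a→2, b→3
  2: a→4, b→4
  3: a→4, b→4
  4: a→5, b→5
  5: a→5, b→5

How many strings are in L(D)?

4

The useful subgraph on states {0, 2, 4} is acyclic, so L(D) is finite; the longest accepting path visits 3 useful states, giving maximum string length 2.
Counting accepting paths from 0 by length: 4 of length 2. Total 4.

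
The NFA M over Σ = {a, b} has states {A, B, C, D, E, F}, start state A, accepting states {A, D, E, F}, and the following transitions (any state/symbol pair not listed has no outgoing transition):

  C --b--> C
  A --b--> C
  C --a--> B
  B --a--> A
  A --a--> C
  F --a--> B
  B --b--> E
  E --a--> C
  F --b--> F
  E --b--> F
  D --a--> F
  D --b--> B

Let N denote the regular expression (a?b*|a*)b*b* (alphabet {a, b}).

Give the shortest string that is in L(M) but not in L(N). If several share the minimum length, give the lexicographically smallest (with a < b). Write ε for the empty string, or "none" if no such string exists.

baa

The string baa is accepted by M but not by N.
No shorter string lies in the difference, and baa is the lexicographically first length-3 string in L(M) \ L(N).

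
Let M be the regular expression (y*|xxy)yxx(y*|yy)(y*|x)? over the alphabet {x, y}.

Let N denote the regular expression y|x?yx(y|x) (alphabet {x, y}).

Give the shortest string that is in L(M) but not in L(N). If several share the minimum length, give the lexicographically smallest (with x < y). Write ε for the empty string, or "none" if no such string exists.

The string yxxx is accepted by M but not by N.
No shorter string lies in the difference, and yxxx is the lexicographically first length-4 string in L(M) \ L(N).

yxxx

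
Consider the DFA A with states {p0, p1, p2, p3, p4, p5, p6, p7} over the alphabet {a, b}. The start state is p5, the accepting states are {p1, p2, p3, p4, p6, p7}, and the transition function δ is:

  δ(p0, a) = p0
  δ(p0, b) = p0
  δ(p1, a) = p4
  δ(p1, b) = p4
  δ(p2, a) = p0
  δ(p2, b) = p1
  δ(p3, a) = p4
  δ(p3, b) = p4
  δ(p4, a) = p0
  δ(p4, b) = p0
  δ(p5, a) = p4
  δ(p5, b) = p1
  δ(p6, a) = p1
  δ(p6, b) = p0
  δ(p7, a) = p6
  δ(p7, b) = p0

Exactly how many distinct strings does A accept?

4

The useful subgraph on states {p1, p4, p5} is acyclic, so L(A) is finite; the longest accepting path visits 3 useful states, giving maximum string length 2.
Counting accepting paths from p5 by length: 2 of length 1, 2 of length 2. Total 4.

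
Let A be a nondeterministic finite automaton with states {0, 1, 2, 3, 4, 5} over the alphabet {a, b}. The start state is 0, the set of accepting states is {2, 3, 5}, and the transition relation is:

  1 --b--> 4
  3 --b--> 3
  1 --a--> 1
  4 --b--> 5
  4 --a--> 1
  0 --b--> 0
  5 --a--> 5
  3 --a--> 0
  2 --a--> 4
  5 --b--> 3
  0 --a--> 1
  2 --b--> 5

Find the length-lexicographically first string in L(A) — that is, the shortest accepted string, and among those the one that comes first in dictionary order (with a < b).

A breadth-first search from 0 reaches an accepting state first via the path 0 → 1 → 4 → 5 on input abb.
No string of length < 3 is accepted (BFS exhausts all shorter strings without reaching an accepting state), and abb is the lexicographically least accepting string of length 3.

abb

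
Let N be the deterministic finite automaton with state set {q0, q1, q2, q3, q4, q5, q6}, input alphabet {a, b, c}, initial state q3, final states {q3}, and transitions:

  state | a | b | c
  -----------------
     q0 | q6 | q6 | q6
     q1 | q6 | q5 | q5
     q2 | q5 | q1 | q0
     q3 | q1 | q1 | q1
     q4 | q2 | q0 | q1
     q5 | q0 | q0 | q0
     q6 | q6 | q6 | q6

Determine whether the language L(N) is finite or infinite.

The useful states (reachable from q3 and able to reach an accepting state) are {q3}.
Restricted to these states the transition graph has no cycle, so every accepting path has bounded length and L is finite.

finite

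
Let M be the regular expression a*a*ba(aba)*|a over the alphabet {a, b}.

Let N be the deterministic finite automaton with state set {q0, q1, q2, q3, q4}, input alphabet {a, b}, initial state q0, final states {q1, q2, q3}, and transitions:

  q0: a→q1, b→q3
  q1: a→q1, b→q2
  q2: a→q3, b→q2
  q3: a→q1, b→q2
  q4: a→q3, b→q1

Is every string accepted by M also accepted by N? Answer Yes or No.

Converting the expression M to a DFA (subset construction, then merging equivalent states) gives the minimal DFA with states {m0, m1, m2, m3, m4, m5, m6}, start state m0, accepting states {m1, m4} and transitions m0: a→m1, b→m2; m1: a→m3, b→m2; m2: a→m4, b→m5; m3: a→m3, b→m2; m4: a→m6, b→m5; m5: a→m5, b→m5; m6: a→m5, b→m2.
Exploring the product automaton M × N from the start pair (m0, q0), following both machines on each input symbol, reaches 11 state pairs: (m0, q0), (m1, q1), (m2, q3), (m3, q1), (m2, q2), (m4, q1), (m5, q2), (m4, q3), (m6, q1), (m5, q3), (m5, q1).
M accepts in {m1, m4} and N accepts in {q1, q2, q3}. The reachable pairs whose M-component is accepting are (m1, q1), (m4, q1), (m4, q3); in each of them the N-component is accepting too, so the product for L(M) \ L(N) (M-component accepting, N-component rejecting) has no reachable accepting pair and the difference is empty.
Hence every string in L(M) is also in L(N).

Yes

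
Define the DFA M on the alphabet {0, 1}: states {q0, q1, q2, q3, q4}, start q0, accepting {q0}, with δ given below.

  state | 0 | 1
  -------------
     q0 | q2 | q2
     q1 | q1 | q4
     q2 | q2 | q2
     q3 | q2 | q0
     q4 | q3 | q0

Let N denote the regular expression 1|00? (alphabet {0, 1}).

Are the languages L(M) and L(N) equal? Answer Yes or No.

No

The empty string ε is accepted by M but rejected by N.
So L(M) ≠ L(N).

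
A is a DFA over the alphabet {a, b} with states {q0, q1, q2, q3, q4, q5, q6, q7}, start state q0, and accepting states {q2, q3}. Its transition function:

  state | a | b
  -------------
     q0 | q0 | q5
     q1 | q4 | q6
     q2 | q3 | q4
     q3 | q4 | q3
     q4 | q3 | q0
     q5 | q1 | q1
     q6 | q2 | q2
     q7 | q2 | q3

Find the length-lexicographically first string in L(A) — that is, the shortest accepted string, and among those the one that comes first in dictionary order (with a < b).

baaa

A breadth-first search from q0 reaches an accepting state first via the path q0 → q5 → q1 → q4 → q3 on input baaa.
No string of length < 4 is accepted (BFS exhausts all shorter strings without reaching an accepting state), and baaa is the lexicographically least accepting string of length 4.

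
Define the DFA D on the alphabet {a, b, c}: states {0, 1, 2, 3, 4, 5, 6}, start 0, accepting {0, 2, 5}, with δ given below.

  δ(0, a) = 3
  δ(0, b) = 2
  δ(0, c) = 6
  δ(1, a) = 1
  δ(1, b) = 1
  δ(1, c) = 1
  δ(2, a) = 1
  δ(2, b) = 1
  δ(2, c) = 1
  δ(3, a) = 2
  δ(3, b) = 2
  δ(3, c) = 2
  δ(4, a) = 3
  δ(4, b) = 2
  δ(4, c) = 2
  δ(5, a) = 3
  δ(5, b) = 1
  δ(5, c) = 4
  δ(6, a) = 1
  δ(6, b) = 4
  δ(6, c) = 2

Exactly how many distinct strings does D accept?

11

The useful subgraph on states {0, 2, 3, 4, 6} is acyclic, so L(D) is finite; the longest accepting path visits 5 useful states, giving maximum string length 4.
Counting accepting paths from 0 by length: 1 of length 0, 1 of length 1, 4 of length 2, 2 of length 3, 3 of length 4. Total 11.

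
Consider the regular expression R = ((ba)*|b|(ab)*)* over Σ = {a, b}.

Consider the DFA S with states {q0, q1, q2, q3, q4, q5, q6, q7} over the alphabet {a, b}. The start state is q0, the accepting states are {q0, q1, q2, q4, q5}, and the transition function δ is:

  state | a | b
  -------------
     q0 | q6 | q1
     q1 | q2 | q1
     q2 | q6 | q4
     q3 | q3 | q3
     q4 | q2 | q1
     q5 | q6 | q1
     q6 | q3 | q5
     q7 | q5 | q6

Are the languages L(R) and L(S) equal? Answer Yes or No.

Yes

Converting the expression R to a DFA (subset construction, then merging equivalent states) gives the minimal DFA with states {r0, r1, r2, r3}, start state r0, accepting states {r0, r2} and transitions r0: a→r1, b→r2; r1: a→r3, b→r0; r2: a→r0, b→r2; r3: a→r3, b→r3.
Exploring the product automaton R × S from the start pair (r0, q0), following both machines on each input symbol, reaches 7 state pairs: (r0, q0), (r1, q6), (r2, q1), (r3, q3), (r0, q5), (r0, q2), (r2, q4).
R accepts in {r0, r2} and S accepts in {q0, q1, q2, q4, q5}. In every reachable pair the two components are either both accepting — (r0, q0), (r2, q1), (r0, q5), (r0, q2), (r2, q4) — or both non-accepting, so no string is accepted by exactly one of the machines: L(R) \ L(S) and L(S) \ L(R) are both empty.
Hence every string is accepted by R iff it is accepted by S, and the two languages coincide.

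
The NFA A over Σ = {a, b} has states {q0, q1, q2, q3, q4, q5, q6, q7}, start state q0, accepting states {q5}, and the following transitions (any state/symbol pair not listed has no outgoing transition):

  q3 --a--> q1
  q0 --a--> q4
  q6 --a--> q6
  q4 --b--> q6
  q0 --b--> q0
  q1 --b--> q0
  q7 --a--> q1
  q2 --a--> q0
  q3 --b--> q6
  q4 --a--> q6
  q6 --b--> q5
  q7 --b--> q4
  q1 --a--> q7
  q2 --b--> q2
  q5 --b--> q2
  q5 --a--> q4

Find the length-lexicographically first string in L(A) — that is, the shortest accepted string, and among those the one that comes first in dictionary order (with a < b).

A breadth-first search from q0 reaches an accepting state first via the path q0 → q4 → q6 → q5 on input aab.
No string of length < 3 is accepted (BFS exhausts all shorter strings without reaching an accepting state), and aab is the lexicographically least accepting string of length 3.

aab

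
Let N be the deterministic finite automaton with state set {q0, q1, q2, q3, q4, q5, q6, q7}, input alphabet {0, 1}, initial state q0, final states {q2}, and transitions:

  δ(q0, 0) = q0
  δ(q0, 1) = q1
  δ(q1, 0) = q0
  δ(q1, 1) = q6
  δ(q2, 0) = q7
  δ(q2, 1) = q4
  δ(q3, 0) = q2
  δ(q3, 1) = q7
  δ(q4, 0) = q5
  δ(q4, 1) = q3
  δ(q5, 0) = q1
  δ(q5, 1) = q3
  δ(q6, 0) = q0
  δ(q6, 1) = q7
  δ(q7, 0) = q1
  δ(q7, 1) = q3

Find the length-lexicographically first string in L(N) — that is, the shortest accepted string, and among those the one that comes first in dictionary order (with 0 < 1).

A breadth-first search from q0 reaches an accepting state first via the path q0 → q1 → q6 → q7 → q3 → q2 on input 11110.
No string of length < 5 is accepted (BFS exhausts all shorter strings without reaching an accepting state), and 11110 is the lexicographically least accepting string of length 5.

11110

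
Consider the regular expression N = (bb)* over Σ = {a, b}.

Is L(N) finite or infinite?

The expression contains a Kleene star applied to a subexpression that matches at least one nonempty string, so it matches strings of unbounded length.
Hence L(N) is infinite.

infinite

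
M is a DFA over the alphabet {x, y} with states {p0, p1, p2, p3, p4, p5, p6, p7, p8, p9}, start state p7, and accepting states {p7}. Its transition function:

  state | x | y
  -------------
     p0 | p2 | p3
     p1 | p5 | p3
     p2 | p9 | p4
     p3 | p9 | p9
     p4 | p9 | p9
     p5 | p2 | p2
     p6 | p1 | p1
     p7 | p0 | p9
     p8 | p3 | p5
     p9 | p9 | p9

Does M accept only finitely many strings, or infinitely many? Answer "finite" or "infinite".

The useful states (reachable from p7 and able to reach an accepting state) are {p7}.
Restricted to these states the transition graph has no cycle, so every accepting path has bounded length and L is finite.

finite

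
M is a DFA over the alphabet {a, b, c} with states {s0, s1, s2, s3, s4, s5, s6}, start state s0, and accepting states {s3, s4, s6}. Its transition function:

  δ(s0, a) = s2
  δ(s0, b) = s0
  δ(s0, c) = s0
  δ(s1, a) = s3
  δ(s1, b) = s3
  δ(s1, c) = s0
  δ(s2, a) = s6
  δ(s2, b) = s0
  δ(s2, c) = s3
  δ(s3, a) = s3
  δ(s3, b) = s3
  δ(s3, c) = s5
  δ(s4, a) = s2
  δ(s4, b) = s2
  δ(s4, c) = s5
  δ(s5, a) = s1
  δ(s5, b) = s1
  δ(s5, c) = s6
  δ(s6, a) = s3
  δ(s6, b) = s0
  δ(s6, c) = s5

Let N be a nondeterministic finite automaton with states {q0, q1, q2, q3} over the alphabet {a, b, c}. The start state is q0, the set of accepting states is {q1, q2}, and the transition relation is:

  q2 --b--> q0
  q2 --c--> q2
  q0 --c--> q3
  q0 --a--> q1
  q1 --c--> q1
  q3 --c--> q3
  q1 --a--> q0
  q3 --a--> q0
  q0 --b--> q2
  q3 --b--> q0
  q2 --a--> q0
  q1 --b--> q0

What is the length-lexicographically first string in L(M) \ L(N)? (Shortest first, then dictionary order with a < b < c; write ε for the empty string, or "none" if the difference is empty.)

The string aa is accepted by M but not by N.
No shorter string lies in the difference, and aa is the lexicographically first length-2 string in L(M) \ L(N).

aa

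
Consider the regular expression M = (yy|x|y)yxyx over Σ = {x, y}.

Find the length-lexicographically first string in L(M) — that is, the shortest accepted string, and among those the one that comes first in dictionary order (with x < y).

xyxyx

By inspection of the expression, no string of length less than 5 matches, and xyxyx is the lexicographically first match of length 5.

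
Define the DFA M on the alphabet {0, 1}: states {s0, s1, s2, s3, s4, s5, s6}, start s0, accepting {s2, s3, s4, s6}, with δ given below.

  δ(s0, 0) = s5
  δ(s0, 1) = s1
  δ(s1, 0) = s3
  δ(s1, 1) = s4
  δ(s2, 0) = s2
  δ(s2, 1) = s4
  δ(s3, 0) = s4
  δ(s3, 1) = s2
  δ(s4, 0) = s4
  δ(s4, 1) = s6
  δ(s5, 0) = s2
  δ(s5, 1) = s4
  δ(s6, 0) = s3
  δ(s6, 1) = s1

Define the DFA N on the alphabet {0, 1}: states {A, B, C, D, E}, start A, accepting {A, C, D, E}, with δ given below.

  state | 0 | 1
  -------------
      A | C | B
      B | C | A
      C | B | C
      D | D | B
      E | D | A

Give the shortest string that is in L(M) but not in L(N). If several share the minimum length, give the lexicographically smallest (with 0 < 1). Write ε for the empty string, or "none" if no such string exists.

00

The string 00 is accepted by M but not by N.
No shorter string lies in the difference, and 00 is the lexicographically first length-2 string in L(M) \ L(N).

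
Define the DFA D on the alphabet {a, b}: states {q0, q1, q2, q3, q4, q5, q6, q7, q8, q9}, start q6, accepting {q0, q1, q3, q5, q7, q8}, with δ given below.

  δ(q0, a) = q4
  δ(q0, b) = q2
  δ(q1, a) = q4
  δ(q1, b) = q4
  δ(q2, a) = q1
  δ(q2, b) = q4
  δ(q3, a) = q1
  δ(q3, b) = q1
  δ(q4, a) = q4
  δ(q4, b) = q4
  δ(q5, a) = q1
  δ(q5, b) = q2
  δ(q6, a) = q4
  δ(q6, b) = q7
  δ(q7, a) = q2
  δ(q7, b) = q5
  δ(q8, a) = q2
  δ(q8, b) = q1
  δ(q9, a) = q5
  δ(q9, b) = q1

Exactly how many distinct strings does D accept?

The useful subgraph on states {q1, q2, q5, q6, q7} is acyclic, so L(D) is finite; the longest accepting path visits 5 useful states, giving maximum string length 4.
Counting accepting paths from q6 by length: 1 of length 1, 1 of length 2, 2 of length 3, 1 of length 4. Total 5.

5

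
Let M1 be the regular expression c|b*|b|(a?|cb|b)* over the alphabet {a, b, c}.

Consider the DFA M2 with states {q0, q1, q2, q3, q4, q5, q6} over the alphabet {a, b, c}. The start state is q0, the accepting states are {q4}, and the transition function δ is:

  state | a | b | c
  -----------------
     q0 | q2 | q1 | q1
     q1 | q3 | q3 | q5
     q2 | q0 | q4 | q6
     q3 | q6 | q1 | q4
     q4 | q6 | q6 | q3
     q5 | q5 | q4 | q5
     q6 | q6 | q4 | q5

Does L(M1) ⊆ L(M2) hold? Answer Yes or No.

The empty string ε is in L(M1) but not in L(M2).
So L(M1) ⊄ L(M2).

No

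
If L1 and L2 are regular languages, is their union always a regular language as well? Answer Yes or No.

Given DFAs for L₁ and L₂, run them in parallel: the product automaton on Q₁ × Q₂ that accepts when either component is accepting recognises L₁ ∪ L₂ (equivalently, R₁ | R₂ is a regular expression for it).
So the regular languages are closed under union.

Yes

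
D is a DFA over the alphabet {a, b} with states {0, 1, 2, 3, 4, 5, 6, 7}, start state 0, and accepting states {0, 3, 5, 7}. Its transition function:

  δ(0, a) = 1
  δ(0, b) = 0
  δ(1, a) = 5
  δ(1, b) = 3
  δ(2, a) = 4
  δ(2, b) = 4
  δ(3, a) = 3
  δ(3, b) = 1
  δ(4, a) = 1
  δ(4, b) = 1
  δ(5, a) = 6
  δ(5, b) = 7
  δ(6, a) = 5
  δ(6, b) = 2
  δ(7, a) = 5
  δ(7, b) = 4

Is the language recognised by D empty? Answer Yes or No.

The empty string ε is accepted: the run 0 ends in the accepting state 0.
Since at least one string is accepted, L(D) is not empty.

No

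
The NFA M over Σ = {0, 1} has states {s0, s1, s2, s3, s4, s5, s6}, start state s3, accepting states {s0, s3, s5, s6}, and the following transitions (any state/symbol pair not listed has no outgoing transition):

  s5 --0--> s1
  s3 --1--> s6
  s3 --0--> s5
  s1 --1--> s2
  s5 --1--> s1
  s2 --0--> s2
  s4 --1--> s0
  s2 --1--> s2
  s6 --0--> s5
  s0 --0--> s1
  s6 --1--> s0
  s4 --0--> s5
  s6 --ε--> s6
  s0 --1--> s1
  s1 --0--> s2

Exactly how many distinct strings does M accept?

5

The useful subgraph on states {s0, s3, s5, s6} is acyclic, so L(M) is finite; the longest accepting path visits 3 useful states, giving maximum string length 2.
Counting accepting paths from s3 by length: 1 of length 0, 2 of length 1, 2 of length 2. Total 5.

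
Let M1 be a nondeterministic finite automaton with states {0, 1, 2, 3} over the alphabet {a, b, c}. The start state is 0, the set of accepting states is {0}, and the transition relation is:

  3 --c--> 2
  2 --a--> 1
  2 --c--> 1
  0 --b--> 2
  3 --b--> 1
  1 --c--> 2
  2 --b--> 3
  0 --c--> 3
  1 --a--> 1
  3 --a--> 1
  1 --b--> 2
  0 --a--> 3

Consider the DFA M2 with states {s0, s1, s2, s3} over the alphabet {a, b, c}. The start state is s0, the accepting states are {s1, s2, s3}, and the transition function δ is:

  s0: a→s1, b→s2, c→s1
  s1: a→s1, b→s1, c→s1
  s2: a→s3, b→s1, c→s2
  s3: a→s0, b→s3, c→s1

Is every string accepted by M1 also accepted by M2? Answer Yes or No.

The empty string ε is in L(M1) but not in L(M2).
So L(M1) ⊄ L(M2).

No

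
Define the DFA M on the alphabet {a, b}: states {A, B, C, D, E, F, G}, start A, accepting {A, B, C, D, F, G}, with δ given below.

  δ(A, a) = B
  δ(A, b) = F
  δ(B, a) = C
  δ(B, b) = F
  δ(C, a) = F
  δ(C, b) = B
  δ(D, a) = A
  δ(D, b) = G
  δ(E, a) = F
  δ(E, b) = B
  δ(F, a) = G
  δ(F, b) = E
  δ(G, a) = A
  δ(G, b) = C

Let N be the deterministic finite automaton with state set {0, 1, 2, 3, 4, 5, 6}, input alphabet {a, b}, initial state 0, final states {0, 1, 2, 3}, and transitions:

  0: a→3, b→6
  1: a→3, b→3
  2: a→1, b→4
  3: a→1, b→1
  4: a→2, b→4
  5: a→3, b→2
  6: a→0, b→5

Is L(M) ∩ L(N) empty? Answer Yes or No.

The empty string ε is accepted by both M and N.
Hence L(M) ∩ L(N) ≠ ∅.

No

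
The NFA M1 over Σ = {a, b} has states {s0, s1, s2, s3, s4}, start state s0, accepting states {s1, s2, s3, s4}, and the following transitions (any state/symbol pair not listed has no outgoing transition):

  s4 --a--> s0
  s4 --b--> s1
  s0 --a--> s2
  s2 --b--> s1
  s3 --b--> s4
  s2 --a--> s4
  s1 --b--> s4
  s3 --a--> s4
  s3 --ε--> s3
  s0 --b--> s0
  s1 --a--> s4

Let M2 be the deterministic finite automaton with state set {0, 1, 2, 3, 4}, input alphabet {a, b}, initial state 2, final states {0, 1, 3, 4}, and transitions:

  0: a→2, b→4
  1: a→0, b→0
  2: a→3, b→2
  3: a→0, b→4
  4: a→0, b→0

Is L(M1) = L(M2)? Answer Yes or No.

Yes

Exploring the product automaton M1 × M2 from the start pair (s0, 2), following both machines on each input symbol, reaches 4 state pairs: (s0, 2), (s2, 3), (s4, 0), (s1, 4).
M1 accepts in {s1, s2, s3, s4} and M2 accepts in {0, 1, 3, 4}. In every reachable pair the two components are either both accepting — (s2, 3), (s4, 0), (s1, 4) — or both non-accepting, so no string is accepted by exactly one of the machines: L(M1) \ L(M2) and L(M2) \ L(M1) are both empty.
Hence every string is accepted by M1 iff it is accepted by M2, and the two languages coincide.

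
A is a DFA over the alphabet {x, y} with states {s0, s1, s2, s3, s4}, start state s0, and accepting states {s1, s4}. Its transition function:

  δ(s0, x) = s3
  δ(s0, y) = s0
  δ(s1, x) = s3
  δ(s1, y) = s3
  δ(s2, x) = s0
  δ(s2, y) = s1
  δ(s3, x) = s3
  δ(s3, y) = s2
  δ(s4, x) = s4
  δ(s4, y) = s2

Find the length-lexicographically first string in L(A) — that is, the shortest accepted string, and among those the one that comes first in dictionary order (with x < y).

xyy

A breadth-first search from s0 reaches an accepting state first via the path s0 → s3 → s2 → s1 on input xyy.
No string of length < 3 is accepted (BFS exhausts all shorter strings without reaching an accepting state), and xyy is the lexicographically least accepting string of length 3.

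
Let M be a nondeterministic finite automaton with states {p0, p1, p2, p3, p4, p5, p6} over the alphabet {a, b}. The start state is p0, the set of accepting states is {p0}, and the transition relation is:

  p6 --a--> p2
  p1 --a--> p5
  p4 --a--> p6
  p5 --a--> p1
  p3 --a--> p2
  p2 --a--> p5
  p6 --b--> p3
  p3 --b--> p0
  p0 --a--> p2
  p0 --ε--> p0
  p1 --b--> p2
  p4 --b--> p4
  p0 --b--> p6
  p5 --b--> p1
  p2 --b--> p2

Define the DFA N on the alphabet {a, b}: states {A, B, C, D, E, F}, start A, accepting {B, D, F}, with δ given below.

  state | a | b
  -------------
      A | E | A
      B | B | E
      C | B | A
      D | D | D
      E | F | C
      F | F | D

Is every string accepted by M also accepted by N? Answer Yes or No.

The empty string ε is in L(M) but not in L(N).
So L(M) ⊄ L(N).

No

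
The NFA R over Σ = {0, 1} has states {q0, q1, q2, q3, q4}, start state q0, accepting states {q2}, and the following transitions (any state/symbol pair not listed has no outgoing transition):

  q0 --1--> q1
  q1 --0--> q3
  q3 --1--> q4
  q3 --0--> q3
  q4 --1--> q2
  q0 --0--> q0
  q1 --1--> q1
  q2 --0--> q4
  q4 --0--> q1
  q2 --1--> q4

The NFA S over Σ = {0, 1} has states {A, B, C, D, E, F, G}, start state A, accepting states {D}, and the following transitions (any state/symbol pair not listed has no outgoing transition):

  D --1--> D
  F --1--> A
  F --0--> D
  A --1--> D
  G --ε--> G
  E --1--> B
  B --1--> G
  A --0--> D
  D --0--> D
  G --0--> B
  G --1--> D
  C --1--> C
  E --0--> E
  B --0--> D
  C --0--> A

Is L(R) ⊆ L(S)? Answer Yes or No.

Yes

Exploring the product automaton R × S from the start pair (q0, A), following both machines on each input symbol, reaches 6 state pairs: (q0, A), (q0, D), (q1, D), (q3, D), (q4, D), (q2, D).
R accepts in {q2} and S accepts in {D}. The reachable pairs whose R-component is accepting are (q2, D); in each of them the S-component is accepting too, so the product for L(R) \ L(S) (R-component accepting, S-component rejecting) has no reachable accepting pair and the difference is empty.
Hence every string in L(R) is also in L(S).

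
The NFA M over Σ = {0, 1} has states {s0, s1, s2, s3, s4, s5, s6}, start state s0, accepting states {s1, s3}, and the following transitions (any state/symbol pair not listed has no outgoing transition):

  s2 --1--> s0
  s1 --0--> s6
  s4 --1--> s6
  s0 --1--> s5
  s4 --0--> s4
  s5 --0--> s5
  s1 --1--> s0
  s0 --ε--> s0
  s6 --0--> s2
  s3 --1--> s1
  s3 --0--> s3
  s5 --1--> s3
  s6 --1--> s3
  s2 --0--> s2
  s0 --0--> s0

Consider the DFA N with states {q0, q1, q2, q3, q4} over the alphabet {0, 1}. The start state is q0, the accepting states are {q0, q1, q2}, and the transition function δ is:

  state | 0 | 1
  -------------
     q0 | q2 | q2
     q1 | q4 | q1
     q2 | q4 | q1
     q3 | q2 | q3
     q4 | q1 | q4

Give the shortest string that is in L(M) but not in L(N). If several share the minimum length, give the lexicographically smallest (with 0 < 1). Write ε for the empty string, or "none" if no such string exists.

101

The string 101 is accepted by M but not by N.
No shorter string lies in the difference, and 101 is the lexicographically first length-3 string in L(M) \ L(N).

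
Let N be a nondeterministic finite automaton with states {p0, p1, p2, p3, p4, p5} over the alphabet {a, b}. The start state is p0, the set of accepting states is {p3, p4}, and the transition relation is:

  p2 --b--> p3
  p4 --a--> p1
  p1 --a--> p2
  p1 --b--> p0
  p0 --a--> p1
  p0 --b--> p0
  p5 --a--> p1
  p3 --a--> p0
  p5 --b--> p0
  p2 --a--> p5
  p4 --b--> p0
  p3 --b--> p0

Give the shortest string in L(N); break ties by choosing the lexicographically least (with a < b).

aab

A breadth-first search from p0 reaches an accepting state first via the path p0 → p1 → p2 → p3 on input aab.
No string of length < 3 is accepted (BFS exhausts all shorter strings without reaching an accepting state), and aab is the lexicographically least accepting string of length 3.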